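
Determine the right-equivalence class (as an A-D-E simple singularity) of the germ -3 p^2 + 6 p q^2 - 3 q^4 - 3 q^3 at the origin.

A2

The Hessian of f at 0 has rank 1. Corank 1: A-series; mu = 2 gives A_2.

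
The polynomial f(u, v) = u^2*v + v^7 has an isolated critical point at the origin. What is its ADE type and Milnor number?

Type D_8, Milnor number mu = 8.

The Hessian of f at 0 has rank 0. Corank 2; j^3 = u^2*v has shape L^2 M (L != M), so D-series; mu = 8 gives D_8.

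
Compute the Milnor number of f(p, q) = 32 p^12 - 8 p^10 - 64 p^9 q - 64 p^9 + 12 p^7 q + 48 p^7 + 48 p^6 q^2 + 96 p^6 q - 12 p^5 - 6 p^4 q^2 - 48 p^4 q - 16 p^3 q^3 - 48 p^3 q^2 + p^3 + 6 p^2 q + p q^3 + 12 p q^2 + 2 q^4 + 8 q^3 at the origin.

7

The Hessian of f at 0 is [[0, 0], [0, 0]] with rank 0, so corank 2. A Groebner basis of the Jacobian ideal J(f) in C{p,q} is {p^3 + 6*p^2*q + 48*p^2 + 192*p*q + 192*q^2, -6*p^2 + p*q^2 - 24*p*q - 24*q^2, 3*p^2 + 12*p*q + q^3 + 12*q^2}; counting standard monomials gives mu = 7. Corank 2; j^3 = (p + 2*q)^3 is a perfect cube, so E-series; the 4-jet and mu = 7 give E_7.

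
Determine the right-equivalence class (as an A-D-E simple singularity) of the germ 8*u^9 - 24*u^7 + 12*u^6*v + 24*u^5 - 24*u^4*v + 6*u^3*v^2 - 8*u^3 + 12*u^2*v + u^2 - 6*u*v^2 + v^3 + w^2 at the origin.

A_{2}

The Hessian of f at 0 has rank 2. Corank 1: A-series; mu = 2 gives A_2.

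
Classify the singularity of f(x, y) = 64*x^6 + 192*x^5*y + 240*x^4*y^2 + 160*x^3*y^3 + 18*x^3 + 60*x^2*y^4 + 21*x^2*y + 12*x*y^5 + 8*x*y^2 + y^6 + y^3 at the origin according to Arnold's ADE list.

D7

The Hessian of f at 0 has rank 0. Corank 2; j^3 = (2*x + y)*(3*x + y)^2 has shape L^2 M (L != M), so D-series; mu = 7 gives D_7.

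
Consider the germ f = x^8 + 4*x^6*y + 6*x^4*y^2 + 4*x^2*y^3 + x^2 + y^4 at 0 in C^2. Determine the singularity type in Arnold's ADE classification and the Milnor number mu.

The Hessian of f at 0 is [[2, 0], [0, 0]] with rank 1, so corank 1. A Groebner basis of the Jacobian ideal J(f) in C{x,y} is {y^3, x}; counting standard monomials gives mu = 3. Corank 1: A-series; mu = 3 gives A_3.

Type A_3, Milnor number mu = 3.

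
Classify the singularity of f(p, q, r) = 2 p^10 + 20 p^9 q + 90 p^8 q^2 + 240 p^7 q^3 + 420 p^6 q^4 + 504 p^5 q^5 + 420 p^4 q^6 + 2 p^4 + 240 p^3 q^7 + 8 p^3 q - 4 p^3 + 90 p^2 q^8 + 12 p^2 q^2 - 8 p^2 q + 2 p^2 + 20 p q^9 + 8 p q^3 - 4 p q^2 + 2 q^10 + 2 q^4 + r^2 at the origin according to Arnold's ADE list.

The Hessian of f at 0 has rank 2. Corank 1: A-series; mu = 9 gives A_9.

A_9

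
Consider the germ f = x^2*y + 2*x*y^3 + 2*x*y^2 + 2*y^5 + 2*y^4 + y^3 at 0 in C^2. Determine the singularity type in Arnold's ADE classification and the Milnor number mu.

Type D6, Milnor number mu = 6.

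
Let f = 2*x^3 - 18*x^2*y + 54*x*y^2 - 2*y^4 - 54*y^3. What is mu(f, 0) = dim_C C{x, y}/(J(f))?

6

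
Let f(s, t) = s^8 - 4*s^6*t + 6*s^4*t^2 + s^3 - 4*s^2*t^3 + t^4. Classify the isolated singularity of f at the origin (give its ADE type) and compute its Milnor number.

The Hessian of f at 0 has rank 0. Corank 2; j^3 = s^3 is a perfect cube, so E-series; the 4-jet and mu = 6 give E_6.

Type E_{6}, Milnor number mu = 6.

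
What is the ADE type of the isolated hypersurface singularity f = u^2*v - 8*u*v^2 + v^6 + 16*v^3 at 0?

D_7

The Hessian of f at 0 has rank 0. Corank 2; j^3 = v*(u - 4*v)^2 has shape L^2 M (L != M), so D-series; mu = 7 gives D_7.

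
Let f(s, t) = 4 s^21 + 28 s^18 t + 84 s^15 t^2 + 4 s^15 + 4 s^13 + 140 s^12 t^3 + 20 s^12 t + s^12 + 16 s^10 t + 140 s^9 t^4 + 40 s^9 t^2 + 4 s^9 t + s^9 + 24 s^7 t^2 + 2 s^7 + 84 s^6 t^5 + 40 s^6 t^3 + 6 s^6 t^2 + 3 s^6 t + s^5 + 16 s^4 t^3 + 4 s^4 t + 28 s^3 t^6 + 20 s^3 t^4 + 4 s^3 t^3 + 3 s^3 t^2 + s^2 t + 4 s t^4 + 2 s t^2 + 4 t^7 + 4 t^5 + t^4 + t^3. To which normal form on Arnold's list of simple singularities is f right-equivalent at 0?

D_5

The Hessian of f at 0 is [[0, 0], [0, 0]] with rank 0, so corank 2. A Groebner basis of the Jacobian ideal J(f) in C{s,t} is {s^3 - s^2/4 + t^2/4, s^2/4 + t^3 - t^2/4, s*t + t^2}; counting standard monomials gives mu = 5. Corank 2; j^3 = t*(s + t)^2 has shape L^2 M (L != M), so D-series; mu = 5 gives D_5.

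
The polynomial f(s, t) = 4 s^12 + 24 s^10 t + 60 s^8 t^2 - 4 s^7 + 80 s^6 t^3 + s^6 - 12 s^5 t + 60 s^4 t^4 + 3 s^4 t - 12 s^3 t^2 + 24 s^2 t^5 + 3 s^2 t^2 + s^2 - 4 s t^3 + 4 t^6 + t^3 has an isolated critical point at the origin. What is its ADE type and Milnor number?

Type A2, Milnor number mu = 2.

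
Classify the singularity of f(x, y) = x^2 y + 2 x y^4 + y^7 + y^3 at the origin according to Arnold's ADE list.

D_4

The Hessian of f at 0 has rank 0. Corank 2; j^3 = y*(x^2 + y^2) splits into three distinct lines over C (the quadratic factor has nonzero discriminant), so D_4.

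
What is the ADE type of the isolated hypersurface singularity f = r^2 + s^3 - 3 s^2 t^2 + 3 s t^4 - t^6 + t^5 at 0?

E_8

The Hessian of f at 0 is [[0, 0, 0], [0, 0, 0], [0, 0, 2]] with rank 1, so corank 2. A Groebner basis of the Jacobian ideal J(f) in C{s,t,r} is {t^4, s^3, -s^2/2 + s*t^2, r}; counting standard monomials gives mu = 8. Corank 2; j^3 = s^3 is a perfect cube, so E-series; the 5-jet and mu = 8 give E_8.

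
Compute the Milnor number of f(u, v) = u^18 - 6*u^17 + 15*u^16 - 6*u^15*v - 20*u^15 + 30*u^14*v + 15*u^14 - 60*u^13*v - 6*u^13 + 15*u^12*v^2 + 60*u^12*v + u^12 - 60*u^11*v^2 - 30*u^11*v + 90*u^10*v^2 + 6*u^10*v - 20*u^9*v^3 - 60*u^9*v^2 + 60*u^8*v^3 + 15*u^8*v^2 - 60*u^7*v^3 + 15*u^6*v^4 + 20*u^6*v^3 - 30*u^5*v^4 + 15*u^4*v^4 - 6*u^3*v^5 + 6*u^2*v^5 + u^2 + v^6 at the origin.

5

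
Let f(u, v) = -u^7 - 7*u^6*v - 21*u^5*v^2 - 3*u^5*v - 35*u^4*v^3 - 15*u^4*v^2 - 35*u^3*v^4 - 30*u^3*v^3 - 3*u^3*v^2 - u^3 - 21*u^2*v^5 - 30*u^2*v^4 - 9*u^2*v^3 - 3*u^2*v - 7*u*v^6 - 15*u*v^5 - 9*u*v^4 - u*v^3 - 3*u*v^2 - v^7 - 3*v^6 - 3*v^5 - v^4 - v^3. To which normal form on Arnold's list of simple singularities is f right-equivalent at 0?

E_7

The Hessian of f at 0 has rank 0. Corank 2; j^3 = -(u + v)^3 is a perfect cube, so E-series; the 4-jet and mu = 7 give E_7.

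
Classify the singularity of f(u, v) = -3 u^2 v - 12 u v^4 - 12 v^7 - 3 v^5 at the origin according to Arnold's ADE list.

D6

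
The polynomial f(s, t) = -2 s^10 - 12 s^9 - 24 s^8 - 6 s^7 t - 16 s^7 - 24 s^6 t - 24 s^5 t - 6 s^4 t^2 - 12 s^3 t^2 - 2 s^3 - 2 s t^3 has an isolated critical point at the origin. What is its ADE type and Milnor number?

The Hessian of f at 0 has rank 0. Corank 2; j^3 = -2*s^3 is a perfect cube, so E-series; the 4-jet and mu = 7 give E_7.

Type E_{7}, Milnor number mu = 7.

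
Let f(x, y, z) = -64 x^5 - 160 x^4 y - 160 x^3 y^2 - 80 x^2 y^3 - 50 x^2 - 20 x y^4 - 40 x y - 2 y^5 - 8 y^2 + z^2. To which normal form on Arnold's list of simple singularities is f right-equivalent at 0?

The Hessian of f at 0 is [[-100, -40, 0], [-40, -16, 0], [0, 0, 2]] with rank 2, so corank 1. A Groebner basis of the Jacobian ideal J(f) in C{x,y,z} is {y^4, x + 2*y/5, z}; counting standard monomials gives mu = 4. Corank 1: A-series; mu = 4 gives A_4.

A_4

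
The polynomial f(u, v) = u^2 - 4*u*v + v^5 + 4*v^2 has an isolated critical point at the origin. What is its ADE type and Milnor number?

The Hessian of f at 0 has rank 1. Corank 1: A-series; mu = 4 gives A_4.

Type A4, Milnor number mu = 4.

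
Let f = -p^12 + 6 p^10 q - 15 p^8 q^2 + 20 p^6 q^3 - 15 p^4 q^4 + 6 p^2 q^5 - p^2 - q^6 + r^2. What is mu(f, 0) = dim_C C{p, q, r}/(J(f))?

The Hessian of f at 0 has rank 2. Corank 1: A-series; mu = 5 gives A_5.

5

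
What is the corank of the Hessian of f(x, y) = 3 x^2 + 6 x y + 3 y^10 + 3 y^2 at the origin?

Hessian at 0 has rank 1.

1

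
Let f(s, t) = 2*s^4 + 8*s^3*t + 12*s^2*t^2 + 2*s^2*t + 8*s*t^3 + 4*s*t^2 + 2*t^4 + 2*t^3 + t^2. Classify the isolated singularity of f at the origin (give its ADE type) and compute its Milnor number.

The Hessian of f at 0 has rank 1. Corank 1: A-series; mu = 3 gives A_3.

Type A_{3}, Milnor number mu = 3.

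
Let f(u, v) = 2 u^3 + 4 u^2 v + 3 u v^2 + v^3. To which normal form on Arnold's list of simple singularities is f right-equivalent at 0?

The Hessian of f at 0 has rank 0. Corank 2; j^3 = (u + v)*(2*u^2 + 2*u*v + v^2) splits into three distinct lines over C (the quadratic factor has nonzero discriminant), so D_4.

D_4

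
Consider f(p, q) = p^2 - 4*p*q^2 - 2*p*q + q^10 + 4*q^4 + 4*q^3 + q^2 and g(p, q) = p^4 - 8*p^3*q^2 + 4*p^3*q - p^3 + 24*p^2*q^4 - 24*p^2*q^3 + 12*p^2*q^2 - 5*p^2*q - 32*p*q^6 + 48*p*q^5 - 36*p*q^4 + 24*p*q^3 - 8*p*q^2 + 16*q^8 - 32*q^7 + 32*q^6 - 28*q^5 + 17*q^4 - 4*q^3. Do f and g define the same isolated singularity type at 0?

The Hessian of f at 0 has rank 1. Corank 1: A-series; mu = 9 gives A_9. The Hessian of g at 0 has rank 0. Corank 2; j^3 = -(p + q)*(p + 2*q)^2 has shape L^2 M (L != M), so D-series; mu = 5 gives D_5. f is A_9 but g is D_5, hence not right-equivalent.

No.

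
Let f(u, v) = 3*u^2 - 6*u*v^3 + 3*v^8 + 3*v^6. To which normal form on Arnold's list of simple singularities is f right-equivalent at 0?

A_7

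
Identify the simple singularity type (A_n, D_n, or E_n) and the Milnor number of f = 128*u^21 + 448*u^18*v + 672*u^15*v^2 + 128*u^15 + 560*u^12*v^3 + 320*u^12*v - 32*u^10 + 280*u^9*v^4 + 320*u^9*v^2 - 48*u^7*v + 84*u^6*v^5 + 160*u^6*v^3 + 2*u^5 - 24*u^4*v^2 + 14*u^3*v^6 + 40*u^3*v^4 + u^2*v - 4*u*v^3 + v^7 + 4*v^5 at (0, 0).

Type D8, Milnor number mu = 8.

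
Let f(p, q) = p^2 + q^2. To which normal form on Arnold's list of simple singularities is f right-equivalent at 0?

A1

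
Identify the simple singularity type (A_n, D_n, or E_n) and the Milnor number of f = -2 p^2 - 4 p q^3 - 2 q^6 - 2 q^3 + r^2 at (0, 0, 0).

Type A_2, Milnor number mu = 2.

The Hessian of f at 0 is [[-4, 0, 0], [0, 0, 0], [0, 0, 2]] with rank 2, so corank 1. A Groebner basis of the Jacobian ideal J(f) in C{p,q,r} is {q^2, p, r}; counting standard monomials gives mu = 2. Corank 1: A-series; mu = 2 gives A_2.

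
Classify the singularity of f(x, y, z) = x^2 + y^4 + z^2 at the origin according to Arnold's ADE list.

A3

The Hessian of f at 0 has rank 2. Corank 1: A-series; mu = 3 gives A_3.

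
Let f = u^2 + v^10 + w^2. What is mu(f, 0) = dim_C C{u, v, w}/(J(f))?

The Hessian of f at 0 has rank 2. Corank 1: A-series; mu = 9 gives A_9.

9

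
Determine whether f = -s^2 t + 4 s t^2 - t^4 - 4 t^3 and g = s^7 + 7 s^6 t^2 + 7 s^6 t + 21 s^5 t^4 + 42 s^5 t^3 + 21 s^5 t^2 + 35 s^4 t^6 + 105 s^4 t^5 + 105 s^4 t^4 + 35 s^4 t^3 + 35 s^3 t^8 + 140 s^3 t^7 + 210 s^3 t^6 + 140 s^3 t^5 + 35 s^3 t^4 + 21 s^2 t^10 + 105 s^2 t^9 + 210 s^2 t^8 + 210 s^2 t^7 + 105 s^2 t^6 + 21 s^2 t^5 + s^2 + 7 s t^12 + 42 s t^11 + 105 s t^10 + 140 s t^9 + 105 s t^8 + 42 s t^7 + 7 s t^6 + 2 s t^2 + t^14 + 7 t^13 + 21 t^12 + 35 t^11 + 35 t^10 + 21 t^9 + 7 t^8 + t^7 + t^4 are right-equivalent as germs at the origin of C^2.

The Hessian of f at 0 is [[0, 0], [0, 0]] with rank 0, so corank 2. A Groebner basis of the Jacobian ideal J(f) in C{s,t} is {s^3 + 2*s^2 - 8*t^2, s^2/4 + t^3 - t^2, s*t - 2*t^2}; counting standard monomials gives mu = 5. Corank 2; j^3 = -t*(s - 2*t)^2 has shape L^2 M (L != M), so D-series; mu = 5 gives D_5. The Hessian of g at 0 is [[2, 0], [0, 0]] with rank 1, so corank 1. A Groebner basis of the Jacobian ideal J(g) in C{s,t} is {s^3, s + t^2}; counting standard monomials gives mu = 6. Corank 1: A-series; mu = 6 gives A_6. f is D_5 but g is A_6, hence not right-equivalent.

No.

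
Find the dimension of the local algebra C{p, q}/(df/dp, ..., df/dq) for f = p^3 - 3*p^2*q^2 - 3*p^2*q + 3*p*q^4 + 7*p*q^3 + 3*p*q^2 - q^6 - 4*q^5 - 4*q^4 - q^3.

7

The Hessian of f at 0 has rank 0. Corank 2; j^3 = (p - q)^3 is a perfect cube, so E-series; the 4-jet and mu = 7 give E_7.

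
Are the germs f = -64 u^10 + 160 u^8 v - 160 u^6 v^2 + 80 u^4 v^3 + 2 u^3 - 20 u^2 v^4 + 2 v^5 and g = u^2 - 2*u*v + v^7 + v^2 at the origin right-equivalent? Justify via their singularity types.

No.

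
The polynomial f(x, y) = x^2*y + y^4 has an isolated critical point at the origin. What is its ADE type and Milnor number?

The Hessian of f at 0 has rank 0. Corank 2; j^3 = x^2*y has shape L^2 M (L != M), so D-series; mu = 5 gives D_5.

Type D_{5}, Milnor number mu = 5.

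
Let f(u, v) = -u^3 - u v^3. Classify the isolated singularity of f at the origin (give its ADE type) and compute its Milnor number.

Type E7, Milnor number mu = 7.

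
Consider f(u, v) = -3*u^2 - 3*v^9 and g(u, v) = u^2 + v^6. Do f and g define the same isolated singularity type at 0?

No.

The Hessian of f at 0 has rank 1. Corank 1: A-series; mu = 8 gives A_8. The Hessian of g at 0 has rank 1. Corank 1: A-series; mu = 5 gives A_5. f is A_8 but g is A_5, hence not right-equivalent.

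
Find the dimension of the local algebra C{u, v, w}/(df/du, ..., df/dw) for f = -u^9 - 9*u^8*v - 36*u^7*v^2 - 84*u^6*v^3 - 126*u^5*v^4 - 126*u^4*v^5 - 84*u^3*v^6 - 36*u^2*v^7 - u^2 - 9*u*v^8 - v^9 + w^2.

8

The Hessian of f at 0 has rank 2. Corank 1: A-series; mu = 8 gives A_8.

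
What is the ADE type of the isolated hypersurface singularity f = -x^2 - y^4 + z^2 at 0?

The Hessian of f at 0 is [[-2, 0, 0], [0, 0, 0], [0, 0, 2]] with rank 2, so corank 1. A Groebner basis of the Jacobian ideal J(f) in C{x,y,z} is {y^3, x, z}; counting standard monomials gives mu = 3. Corank 1: A-series; mu = 3 gives A_3.

A3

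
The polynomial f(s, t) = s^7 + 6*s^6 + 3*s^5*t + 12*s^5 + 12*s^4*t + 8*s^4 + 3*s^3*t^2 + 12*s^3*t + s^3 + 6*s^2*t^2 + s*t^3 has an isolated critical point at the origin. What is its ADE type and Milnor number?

Type E7, Milnor number mu = 7.

The Hessian of f at 0 has rank 0. Corank 2; j^3 = s^3 is a perfect cube, so E-series; the 4-jet and mu = 7 give E_7.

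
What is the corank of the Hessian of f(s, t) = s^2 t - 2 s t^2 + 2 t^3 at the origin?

The Hessian at 0 is [[0, 0], [0, 0]] of rank 0; hence corank 2.

2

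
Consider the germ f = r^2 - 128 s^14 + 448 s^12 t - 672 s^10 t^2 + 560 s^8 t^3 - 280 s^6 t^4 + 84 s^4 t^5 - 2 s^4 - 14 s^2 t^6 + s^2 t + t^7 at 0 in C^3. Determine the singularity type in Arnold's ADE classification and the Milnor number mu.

Type D_8, Milnor number mu = 8.

The Hessian of f at 0 has rank 1. Corank 2; j^3 = s^2*t has shape L^2 M (L != M), so D-series; mu = 8 gives D_8.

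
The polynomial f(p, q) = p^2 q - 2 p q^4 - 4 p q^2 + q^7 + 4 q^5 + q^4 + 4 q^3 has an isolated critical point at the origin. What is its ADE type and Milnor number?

Type D_5, Milnor number mu = 5.

The Hessian of f at 0 has rank 0. Corank 2; j^3 = q*(p - 2*q)^2 has shape L^2 M (L != M), so D-series; mu = 5 gives D_5.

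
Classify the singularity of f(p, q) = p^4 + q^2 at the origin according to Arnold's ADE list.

A_{3}

The Hessian of f at 0 is [[0, 0], [0, 2]] with rank 1, so corank 1. A Groebner basis of the Jacobian ideal J(f) in C{p,q} is {p^3, q}; counting standard monomials gives mu = 3. Corank 1: A-series; mu = 3 gives A_3.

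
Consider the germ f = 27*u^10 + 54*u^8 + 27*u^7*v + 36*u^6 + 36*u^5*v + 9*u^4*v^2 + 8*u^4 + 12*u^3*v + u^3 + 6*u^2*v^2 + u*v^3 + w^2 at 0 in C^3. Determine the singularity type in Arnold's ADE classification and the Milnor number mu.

Type E_{7}, Milnor number mu = 7.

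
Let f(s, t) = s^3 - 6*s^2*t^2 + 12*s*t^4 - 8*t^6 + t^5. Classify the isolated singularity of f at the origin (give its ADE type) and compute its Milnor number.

Type E_{8}, Milnor number mu = 8.

The Hessian of f at 0 is [[0, 0], [0, 0]] with rank 0, so corank 2. A Groebner basis of the Jacobian ideal J(f) in C{s,t} is {t^4, s^3, -s^2/4 + s*t^2}; counting standard monomials gives mu = 8. Corank 2; j^3 = s^3 is a perfect cube, so E-series; the 5-jet and mu = 8 give E_8.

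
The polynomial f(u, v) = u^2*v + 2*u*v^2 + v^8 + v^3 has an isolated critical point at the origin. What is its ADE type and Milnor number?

The Hessian of f at 0 has rank 0. Corank 2; j^3 = v*(u + v)^2 has shape L^2 M (L != M), so D-series; mu = 9 gives D_9.

Type D_{9}, Milnor number mu = 9.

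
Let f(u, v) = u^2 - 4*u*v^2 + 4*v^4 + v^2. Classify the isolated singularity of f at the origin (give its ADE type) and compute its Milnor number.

The Hessian of f at 0 has rank 2. Corank 0: nondegenerate Morse point, so A_1.

Type A1, Milnor number mu = 1.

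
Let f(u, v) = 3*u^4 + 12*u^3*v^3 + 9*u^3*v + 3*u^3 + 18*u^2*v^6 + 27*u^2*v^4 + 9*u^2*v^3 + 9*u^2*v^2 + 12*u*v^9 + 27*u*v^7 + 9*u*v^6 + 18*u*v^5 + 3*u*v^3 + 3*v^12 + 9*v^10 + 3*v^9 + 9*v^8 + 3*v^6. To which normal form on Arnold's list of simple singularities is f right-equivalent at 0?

The Hessian of f at 0 has rank 0. Corank 2; j^3 = 3*u^3 is a perfect cube, so E-series; the 4-jet and mu = 7 give E_7.

E_{7}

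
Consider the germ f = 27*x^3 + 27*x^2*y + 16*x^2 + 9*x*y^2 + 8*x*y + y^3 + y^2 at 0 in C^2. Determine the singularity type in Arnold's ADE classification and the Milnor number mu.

The Hessian of f at 0 is [[32, 8], [8, 2]] with rank 1, so corank 1. A Groebner basis of the Jacobian ideal J(f) in C{x,y} is {y^2, x + y/4}; counting standard monomials gives mu = 2. Corank 1: A-series; mu = 2 gives A_2.

Type A_{2}, Milnor number mu = 2.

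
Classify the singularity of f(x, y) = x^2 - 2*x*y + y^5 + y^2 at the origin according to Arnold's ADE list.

The Hessian of f at 0 has rank 1. Corank 1: A-series; mu = 4 gives A_4.

A_4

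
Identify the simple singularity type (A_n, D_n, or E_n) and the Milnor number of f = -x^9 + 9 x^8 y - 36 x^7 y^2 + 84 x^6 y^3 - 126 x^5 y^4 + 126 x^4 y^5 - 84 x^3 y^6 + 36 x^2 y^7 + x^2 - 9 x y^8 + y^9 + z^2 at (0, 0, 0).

Type A_{8}, Milnor number mu = 8.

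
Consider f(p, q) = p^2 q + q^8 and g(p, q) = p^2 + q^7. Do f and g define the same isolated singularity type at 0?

No.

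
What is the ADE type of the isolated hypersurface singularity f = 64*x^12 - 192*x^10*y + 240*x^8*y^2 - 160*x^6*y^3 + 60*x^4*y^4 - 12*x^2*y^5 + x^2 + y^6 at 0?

A_{5}

The Hessian of f at 0 has rank 1. Corank 1: A-series; mu = 5 gives A_5.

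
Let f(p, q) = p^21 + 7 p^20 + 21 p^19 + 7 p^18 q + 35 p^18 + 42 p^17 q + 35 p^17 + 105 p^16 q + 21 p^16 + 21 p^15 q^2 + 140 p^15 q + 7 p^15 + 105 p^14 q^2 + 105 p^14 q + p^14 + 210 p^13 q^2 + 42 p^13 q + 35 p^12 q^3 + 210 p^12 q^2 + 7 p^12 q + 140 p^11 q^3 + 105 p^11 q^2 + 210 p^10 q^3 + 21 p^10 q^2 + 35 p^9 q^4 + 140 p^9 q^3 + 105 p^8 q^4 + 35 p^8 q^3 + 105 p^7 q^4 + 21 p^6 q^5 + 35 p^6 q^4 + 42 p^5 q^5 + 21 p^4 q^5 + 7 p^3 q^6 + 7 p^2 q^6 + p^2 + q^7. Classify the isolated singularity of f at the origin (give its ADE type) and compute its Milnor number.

Type A_6, Milnor number mu = 6.

The Hessian of f at 0 is [[2, 0], [0, 0]] with rank 1, so corank 1. A Groebner basis of the Jacobian ideal J(f) in C{p,q} is {q^6, p}; counting standard monomials gives mu = 6. Corank 1: A-series; mu = 6 gives A_6.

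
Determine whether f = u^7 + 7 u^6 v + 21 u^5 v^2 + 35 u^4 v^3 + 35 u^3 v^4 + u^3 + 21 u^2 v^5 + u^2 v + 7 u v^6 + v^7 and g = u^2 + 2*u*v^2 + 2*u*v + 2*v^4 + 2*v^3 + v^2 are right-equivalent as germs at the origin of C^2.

No.

The Hessian of f at 0 has rank 0. Corank 2; j^3 = u^2*(u + v) has shape L^2 M (L != M), so D-series; mu = 8 gives D_8. The Hessian of g at 0 has rank 1. Corank 1: A-series; mu = 3 gives A_3. f is D_8 but g is A_3, hence not right-equivalent.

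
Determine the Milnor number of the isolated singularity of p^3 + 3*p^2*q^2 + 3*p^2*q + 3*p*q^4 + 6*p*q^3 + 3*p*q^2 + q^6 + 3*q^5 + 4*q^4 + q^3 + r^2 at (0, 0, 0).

6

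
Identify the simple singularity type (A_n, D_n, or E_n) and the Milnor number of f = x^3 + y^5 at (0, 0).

Type E8, Milnor number mu = 8.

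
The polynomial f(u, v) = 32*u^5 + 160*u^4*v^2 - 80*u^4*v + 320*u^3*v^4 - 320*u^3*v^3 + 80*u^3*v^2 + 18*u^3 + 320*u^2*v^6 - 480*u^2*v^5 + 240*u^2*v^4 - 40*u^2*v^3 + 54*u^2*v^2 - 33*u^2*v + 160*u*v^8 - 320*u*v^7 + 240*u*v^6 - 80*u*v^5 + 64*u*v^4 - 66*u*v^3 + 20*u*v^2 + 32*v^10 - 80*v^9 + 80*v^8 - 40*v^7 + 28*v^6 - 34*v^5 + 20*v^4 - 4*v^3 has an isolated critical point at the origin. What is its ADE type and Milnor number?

Type D6, Milnor number mu = 6.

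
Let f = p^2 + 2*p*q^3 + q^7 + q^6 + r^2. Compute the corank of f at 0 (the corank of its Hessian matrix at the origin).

Hessian at 0 has rank 2.

1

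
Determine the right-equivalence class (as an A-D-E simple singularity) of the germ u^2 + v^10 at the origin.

The Hessian of f at 0 has rank 1. Corank 1: A-series; mu = 9 gives A_9.

A_{9}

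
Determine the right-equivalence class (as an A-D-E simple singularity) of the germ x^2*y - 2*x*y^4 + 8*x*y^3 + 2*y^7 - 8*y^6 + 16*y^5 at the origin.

D_8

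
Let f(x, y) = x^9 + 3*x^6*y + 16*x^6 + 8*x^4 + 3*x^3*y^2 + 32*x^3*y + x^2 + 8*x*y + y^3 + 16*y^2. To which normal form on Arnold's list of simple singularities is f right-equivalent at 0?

A_{2}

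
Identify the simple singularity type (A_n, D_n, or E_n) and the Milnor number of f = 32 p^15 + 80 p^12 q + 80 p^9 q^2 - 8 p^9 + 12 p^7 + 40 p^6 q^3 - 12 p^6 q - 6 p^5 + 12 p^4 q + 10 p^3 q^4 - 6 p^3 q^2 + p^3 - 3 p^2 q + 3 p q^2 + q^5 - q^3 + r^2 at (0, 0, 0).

Type E_8, Milnor number mu = 8.

The Hessian of f at 0 has rank 1. Corank 2; j^3 = (p - q)^3 is a perfect cube, so E-series; the 5-jet and mu = 8 give E_8.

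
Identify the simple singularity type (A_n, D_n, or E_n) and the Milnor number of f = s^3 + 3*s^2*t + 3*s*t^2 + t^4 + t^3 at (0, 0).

Type E_{6}, Milnor number mu = 6.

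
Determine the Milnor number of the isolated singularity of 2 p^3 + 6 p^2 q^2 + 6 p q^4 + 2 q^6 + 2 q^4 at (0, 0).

The Hessian of f at 0 is [[0, 0], [0, 0]] with rank 0, so corank 2. A Groebner basis of the Jacobian ideal J(f) in C{p,q} is {p^3, p^2*q, p^2/2 + p*q^2, q^3}; counting standard monomials gives mu = 6. Corank 2; j^3 = 2*p^3 is a perfect cube, so E-series; the 4-jet and mu = 6 give E_6.

6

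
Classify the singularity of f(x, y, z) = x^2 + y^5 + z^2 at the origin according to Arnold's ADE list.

The Hessian of f at 0 has rank 2. Corank 1: A-series; mu = 4 gives A_4.

A_{4}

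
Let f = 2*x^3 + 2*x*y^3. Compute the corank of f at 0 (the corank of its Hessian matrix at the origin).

The Hessian at 0 is [[0, 0], [0, 0]] of rank 0; hence corank 2.

2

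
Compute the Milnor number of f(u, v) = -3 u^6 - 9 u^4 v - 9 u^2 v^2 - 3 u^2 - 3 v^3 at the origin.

The Hessian of f at 0 is [[-6, 0], [0, 0]] with rank 1, so corank 1. A Groebner basis of the Jacobian ideal J(f) in C{u,v} is {v^2, u}; counting standard monomials gives mu = 2. Corank 1: A-series; mu = 2 gives A_2.

2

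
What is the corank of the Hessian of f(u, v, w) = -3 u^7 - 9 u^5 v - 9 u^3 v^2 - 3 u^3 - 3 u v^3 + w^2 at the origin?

2

Hessian at 0 has rank 1.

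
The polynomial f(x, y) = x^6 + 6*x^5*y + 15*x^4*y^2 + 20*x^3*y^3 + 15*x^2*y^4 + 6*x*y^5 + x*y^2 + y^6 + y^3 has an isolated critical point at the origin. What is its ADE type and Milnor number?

Type D_7, Milnor number mu = 7.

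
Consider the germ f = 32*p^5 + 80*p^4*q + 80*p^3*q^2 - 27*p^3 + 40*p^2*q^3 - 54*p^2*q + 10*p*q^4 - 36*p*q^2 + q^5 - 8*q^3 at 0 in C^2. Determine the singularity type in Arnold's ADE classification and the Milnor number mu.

The Hessian of f at 0 has rank 0. Corank 2; j^3 = -(3*p + 2*q)^3 is a perfect cube, so E-series; the 5-jet and mu = 8 give E_8.

Type E_{8}, Milnor number mu = 8.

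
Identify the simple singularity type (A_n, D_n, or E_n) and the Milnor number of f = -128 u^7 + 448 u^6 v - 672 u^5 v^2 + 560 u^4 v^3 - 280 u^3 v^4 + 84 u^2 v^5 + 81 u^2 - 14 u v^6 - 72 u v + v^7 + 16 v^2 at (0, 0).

Type A6, Milnor number mu = 6.

The Hessian of f at 0 has rank 1. Corank 1: A-series; mu = 6 gives A_6.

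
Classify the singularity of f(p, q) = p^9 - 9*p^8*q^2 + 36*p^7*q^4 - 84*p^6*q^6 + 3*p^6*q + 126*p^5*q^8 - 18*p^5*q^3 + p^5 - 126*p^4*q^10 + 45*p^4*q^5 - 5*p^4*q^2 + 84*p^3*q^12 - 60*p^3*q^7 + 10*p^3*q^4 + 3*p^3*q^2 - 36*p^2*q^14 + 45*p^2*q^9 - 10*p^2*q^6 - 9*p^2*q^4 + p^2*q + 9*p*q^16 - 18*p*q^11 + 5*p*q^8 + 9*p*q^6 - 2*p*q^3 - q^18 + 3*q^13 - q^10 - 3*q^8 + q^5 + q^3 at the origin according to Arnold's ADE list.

D_4

The Hessian of f at 0 has rank 0. Corank 2; j^3 = q*(p^2 + q^2) splits into three distinct lines over C (the quadratic factor has nonzero discriminant), so D_4.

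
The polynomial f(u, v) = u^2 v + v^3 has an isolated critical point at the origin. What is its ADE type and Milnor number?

Type D4, Milnor number mu = 4.

The Hessian of f at 0 has rank 0. Corank 2; j^3 = v*(u^2 + v^2) splits into three distinct lines over C (the quadratic factor has nonzero discriminant), so D_4.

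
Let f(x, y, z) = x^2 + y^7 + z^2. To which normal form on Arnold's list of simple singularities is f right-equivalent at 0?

The Hessian of f at 0 has rank 2. Corank 1: A-series; mu = 6 gives A_6.

A_6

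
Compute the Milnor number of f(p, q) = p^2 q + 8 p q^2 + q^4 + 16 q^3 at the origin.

5

The Hessian of f at 0 is [[0, 0], [0, 0]] with rank 0, so corank 2. A Groebner basis of the Jacobian ideal J(f) in C{p,q} is {p^3 - 16*p^2 + 256*q^2, p^2/4 + q^3 - 4*q^2, p*q + 4*q^2}; counting standard monomials gives mu = 5. Corank 2; j^3 = q*(p + 4*q)^2 has shape L^2 M (L != M), so D-series; mu = 5 gives D_5.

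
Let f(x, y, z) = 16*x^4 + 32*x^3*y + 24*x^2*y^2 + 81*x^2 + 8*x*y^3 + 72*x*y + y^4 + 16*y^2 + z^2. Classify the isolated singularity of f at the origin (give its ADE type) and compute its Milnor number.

The Hessian of f at 0 is [[162, 72, 0], [72, 32, 0], [0, 0, 2]] with rank 2, so corank 1. A Groebner basis of the Jacobian ideal J(f) in C{x,y,z} is {y^3, x + 4*y/9, z}; counting standard monomials gives mu = 3. Corank 1: A-series; mu = 3 gives A_3.

Type A_3, Milnor number mu = 3.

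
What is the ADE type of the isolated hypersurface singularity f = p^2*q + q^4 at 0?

D_{5}

The Hessian of f at 0 is [[0, 0], [0, 0]] with rank 0, so corank 2. A Groebner basis of the Jacobian ideal J(f) in C{p,q} is {p^3, p^2/4 + q^3, p*q}; counting standard monomials gives mu = 5. Corank 2; j^3 = p^2*q has shape L^2 M (L != M), so D-series; mu = 5 gives D_5.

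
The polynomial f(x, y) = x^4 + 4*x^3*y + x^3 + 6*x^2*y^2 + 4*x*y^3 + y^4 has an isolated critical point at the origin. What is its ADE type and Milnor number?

Type E_6, Milnor number mu = 6.

The Hessian of f at 0 has rank 0. Corank 2; j^3 = x^3 is a perfect cube, so E-series; the 4-jet and mu = 6 give E_6.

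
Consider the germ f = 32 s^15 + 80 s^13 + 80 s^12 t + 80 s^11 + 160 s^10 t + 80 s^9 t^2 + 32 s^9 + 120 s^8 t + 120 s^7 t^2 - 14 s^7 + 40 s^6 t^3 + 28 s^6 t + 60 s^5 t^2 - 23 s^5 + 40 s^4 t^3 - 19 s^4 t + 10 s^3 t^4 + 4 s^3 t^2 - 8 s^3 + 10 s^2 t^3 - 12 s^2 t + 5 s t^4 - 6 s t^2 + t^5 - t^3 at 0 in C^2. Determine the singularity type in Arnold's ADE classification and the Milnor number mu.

The Hessian of f at 0 is [[0, 0], [0, 0]] with rank 0, so corank 2. A Groebner basis of the Jacobian ideal J(f) in C{s,t} is {-20*s^2 + s*t^3 - 20*s*t - 5*t^2, 32*s^2 + 32*s*t + t^4 + 8*t^2, s^3 - 3*s*t^2/4 - t^3/4, s^2*t + s*t^2 + t^3/4}; counting standard monomials gives mu = 8. Corank 2; j^3 = -(2*s + t)^3 is a perfect cube, so E-series; the 5-jet and mu = 8 give E_8.

Type E_{8}, Milnor number mu = 8.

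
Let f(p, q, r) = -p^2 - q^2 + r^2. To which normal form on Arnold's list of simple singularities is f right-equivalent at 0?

A_{1}

The Hessian of f at 0 is [[-2, 0, 0], [0, -2, 0], [0, 0, 2]] with rank 3, so corank 0. A Groebner basis of the Jacobian ideal J(f) in C{p,q,r} is {p, q, r}; counting standard monomials gives mu = 1. Corank 0: nondegenerate Morse point, so A_1.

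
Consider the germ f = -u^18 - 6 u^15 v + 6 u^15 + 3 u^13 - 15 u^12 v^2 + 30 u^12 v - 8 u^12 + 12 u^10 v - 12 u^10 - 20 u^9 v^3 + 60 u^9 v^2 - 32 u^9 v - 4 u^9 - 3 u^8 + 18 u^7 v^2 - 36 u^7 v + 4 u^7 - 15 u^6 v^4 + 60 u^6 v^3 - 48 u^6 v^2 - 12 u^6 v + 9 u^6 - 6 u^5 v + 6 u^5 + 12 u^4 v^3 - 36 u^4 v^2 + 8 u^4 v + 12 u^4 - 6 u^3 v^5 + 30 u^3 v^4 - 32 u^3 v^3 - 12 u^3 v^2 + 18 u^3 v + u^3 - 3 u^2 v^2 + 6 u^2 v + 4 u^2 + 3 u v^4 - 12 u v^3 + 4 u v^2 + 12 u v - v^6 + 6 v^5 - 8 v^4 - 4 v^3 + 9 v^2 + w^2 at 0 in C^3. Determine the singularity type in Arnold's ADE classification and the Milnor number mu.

Type A_{2}, Milnor number mu = 2.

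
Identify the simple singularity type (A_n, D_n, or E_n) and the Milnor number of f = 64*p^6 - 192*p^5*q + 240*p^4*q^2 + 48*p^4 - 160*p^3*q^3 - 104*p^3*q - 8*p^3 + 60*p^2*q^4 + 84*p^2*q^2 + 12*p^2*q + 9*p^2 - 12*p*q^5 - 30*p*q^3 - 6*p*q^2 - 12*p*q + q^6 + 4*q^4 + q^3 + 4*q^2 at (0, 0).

Type A_{2}, Milnor number mu = 2.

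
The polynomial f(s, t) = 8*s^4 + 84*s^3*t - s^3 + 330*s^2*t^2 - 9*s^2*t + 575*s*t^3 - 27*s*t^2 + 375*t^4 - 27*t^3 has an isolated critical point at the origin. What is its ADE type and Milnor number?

Type E7, Milnor number mu = 7.

The Hessian of f at 0 has rank 0. Corank 2; j^3 = -(s + 3*t)^3 is a perfect cube, so E-series; the 4-jet and mu = 7 give E_7.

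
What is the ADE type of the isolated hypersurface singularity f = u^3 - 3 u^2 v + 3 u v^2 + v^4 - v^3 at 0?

The Hessian of f at 0 is [[0, 0], [0, 0]] with rank 0, so corank 2. A Groebner basis of the Jacobian ideal J(f) in C{u,v} is {v^3, u^2 - 2*u*v + v^2}; counting standard monomials gives mu = 6. Corank 2; j^3 = (u - v)^3 is a perfect cube, so E-series; the 4-jet and mu = 6 give E_6.

E_6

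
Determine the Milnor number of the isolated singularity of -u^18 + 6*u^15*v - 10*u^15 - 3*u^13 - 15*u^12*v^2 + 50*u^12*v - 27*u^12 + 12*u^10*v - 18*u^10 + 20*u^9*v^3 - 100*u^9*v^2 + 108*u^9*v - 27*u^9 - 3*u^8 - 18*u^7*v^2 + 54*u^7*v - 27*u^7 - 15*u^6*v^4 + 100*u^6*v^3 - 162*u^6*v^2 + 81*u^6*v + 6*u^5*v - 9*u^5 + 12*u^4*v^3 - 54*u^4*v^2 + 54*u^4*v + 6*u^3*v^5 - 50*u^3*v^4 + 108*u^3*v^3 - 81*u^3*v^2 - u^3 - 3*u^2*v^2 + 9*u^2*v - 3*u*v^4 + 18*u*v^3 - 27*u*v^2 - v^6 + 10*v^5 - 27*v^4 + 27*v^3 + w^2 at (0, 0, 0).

The Hessian of f at 0 has rank 1. Corank 2; j^3 = -(u - 3*v)^3 is a perfect cube, so E-series; the 5-jet and mu = 8 give E_8.

8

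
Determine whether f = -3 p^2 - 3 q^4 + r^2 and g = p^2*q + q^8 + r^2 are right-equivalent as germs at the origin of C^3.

The Hessian of f at 0 is [[-6, 0, 0], [0, 0, 0], [0, 0, 2]] with rank 2, so corank 1. A Groebner basis of the Jacobian ideal J(f) in C{p,q,r} is {q^3, p, r}; counting standard monomials gives mu = 3. Corank 1: A-series; mu = 3 gives A_3. The Hessian of g at 0 is [[0, 0, 0], [0, 0, 0], [0, 0, 2]] with rank 1, so corank 2. A Groebner basis of the Jacobian ideal J(g) in C{p,q,r} is {p^2/8 + q^7, p^3, p*q, r}; counting standard monomials gives mu = 9. Corank 2; j^3 = p^2*q has shape L^2 M (L != M), so D-series; mu = 9 gives D_9. f is A_3 but g is D_9, hence not right-equivalent.

No.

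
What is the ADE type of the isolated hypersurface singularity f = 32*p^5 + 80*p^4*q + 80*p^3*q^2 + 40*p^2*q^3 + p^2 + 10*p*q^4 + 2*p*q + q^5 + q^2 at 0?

The Hessian of f at 0 has rank 1. Corank 1: A-series; mu = 4 gives A_4.

A_4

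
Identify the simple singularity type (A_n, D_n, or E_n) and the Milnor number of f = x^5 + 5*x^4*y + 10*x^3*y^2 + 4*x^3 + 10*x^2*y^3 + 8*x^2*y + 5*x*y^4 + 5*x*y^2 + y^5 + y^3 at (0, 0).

The Hessian of f at 0 is [[0, 0], [0, 0]] with rank 0, so corank 2. A Groebner basis of the Jacobian ideal J(f) in C{x,y} is {-32*x*y/5 + y^4 - 16*y^2/5, x*y^2 + y^3/2, x^2 + 3*x*y/2 + y^2/2}; counting standard monomials gives mu = 6. Corank 2; j^3 = (x + y)*(2*x + y)^2 has shape L^2 M (L != M), so D-series; mu = 6 gives D_6.

Type D_{6}, Milnor number mu = 6.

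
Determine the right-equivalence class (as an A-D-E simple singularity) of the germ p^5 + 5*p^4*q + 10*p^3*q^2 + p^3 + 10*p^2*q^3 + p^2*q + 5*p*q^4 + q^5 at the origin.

The Hessian of f at 0 has rank 0. Corank 2; j^3 = p^2*(p + q) has shape L^2 M (L != M), so D-series; mu = 6 gives D_6.

D6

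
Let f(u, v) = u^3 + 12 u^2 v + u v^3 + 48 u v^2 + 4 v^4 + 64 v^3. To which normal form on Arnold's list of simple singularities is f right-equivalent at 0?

E_7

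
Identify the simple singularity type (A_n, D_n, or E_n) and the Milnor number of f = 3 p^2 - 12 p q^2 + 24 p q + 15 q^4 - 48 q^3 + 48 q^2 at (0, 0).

Type A_3, Milnor number mu = 3.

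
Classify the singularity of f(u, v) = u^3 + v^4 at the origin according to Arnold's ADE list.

E_{6}

The Hessian of f at 0 has rank 0. Corank 2; j^3 = u^3 is a perfect cube, so E-series; the 4-jet and mu = 6 give E_6.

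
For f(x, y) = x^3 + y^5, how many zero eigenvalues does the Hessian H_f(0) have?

Hessian at 0 has rank 0.

2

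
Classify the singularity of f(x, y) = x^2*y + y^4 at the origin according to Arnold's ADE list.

D_5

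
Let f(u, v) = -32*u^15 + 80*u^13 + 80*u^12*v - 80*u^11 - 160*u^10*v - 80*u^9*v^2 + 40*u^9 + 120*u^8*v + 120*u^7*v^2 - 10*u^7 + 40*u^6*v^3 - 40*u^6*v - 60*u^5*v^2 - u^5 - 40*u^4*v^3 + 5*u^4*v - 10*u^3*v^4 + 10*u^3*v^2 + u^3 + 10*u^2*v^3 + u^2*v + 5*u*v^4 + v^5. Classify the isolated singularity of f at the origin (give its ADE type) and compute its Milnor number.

The Hessian of f at 0 is [[0, 0], [0, 0]] with rank 0, so corank 2. A Groebner basis of the Jacobian ideal J(f) in C{u,v} is {-u*v/5 + v^4, u*v^2, u^2 + u*v}; counting standard monomials gives mu = 6. Corank 2; j^3 = u^2*(u + v) has shape L^2 M (L != M), so D-series; mu = 6 gives D_6.

Type D_{6}, Milnor number mu = 6.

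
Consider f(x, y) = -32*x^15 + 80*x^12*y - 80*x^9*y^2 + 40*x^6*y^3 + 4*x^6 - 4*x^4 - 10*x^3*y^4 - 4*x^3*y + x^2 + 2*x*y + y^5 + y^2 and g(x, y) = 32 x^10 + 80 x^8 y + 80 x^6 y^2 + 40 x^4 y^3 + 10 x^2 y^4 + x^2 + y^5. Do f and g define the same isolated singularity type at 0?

Yes.

The Hessian of f at 0 is [[2, 2], [2, 2]] with rank 1, so corank 1. A Groebner basis of the Jacobian ideal J(f) in C{x,y} is {x/2 + y^3 + y/2, x^2 - y^2, x*y + y^2}; counting standard monomials gives mu = 4. Corank 1: A-series; mu = 4 gives A_4. The Hessian of g at 0 is [[2, 0], [0, 0]] with rank 1, so corank 1. A Groebner basis of the Jacobian ideal J(g) in C{x,y} is {y^4, x}; counting standard monomials gives mu = 4. Corank 1: A-series; mu = 4 gives A_4. Both have type A_4, hence right-equivalent.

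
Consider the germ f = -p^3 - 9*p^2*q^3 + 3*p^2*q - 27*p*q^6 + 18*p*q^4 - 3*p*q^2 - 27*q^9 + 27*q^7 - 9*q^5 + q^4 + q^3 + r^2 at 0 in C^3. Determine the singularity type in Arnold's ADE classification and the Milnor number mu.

Type E6, Milnor number mu = 6.

The Hessian of f at 0 is [[0, 0, 0], [0, 0, 0], [0, 0, 2]] with rank 1, so corank 2. A Groebner basis of the Jacobian ideal J(f) in C{p,q,r} is {q^3, p^2 - 2*p*q + q^2, r}; counting standard monomials gives mu = 6. Corank 2; j^3 = -(p - q)^3 is a perfect cube, so E-series; the 4-jet and mu = 6 give E_6.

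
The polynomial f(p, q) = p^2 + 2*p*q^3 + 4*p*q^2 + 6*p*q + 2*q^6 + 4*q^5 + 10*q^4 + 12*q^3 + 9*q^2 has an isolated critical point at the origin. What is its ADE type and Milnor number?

Type A_{5}, Milnor number mu = 5.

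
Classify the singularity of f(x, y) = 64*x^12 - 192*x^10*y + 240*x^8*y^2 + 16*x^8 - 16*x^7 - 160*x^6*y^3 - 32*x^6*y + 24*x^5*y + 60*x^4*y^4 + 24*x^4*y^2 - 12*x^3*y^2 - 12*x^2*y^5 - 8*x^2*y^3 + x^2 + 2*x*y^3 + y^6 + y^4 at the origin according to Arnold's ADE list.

The Hessian of f at 0 is [[2, 0], [0, 0]] with rank 1, so corank 1. A Groebner basis of the Jacobian ideal J(f) in C{x,y} is {y^3, x}; counting standard monomials gives mu = 3. Corank 1: A-series; mu = 3 gives A_3.

A_{3}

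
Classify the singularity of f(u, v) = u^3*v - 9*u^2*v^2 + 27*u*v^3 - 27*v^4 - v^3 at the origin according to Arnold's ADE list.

The Hessian of f at 0 has rank 0. Corank 2; j^3 = -v^3 is a perfect cube, so E-series; the 4-jet and mu = 7 give E_7.

E7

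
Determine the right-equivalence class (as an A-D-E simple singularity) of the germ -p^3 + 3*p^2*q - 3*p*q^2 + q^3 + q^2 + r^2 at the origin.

A2

The Hessian of f at 0 has rank 2. Corank 1: A-series; mu = 2 gives A_2.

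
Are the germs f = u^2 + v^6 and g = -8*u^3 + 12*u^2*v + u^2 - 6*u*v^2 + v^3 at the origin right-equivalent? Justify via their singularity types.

The Hessian of f at 0 is [[2, 0], [0, 0]] with rank 1, so corank 1. A Groebner basis of the Jacobian ideal J(f) in C{u,v} is {v^5, u}; counting standard monomials gives mu = 5. Corank 1: A-series; mu = 5 gives A_5. The Hessian of g at 0 is [[2, 0], [0, 0]] with rank 1, so corank 1. A Groebner basis of the Jacobian ideal J(g) in C{u,v} is {v^2, u}; counting standard monomials gives mu = 2. Corank 1: A-series; mu = 2 gives A_2. f is A_5 but g is A_2, hence not right-equivalent.

No.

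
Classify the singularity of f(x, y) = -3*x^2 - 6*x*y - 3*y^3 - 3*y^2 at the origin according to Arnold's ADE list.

A_2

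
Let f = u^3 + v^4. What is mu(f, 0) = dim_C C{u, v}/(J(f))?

The Hessian of f at 0 has rank 0. Corank 2; j^3 = u^3 is a perfect cube, so E-series; the 4-jet and mu = 6 give E_6.

6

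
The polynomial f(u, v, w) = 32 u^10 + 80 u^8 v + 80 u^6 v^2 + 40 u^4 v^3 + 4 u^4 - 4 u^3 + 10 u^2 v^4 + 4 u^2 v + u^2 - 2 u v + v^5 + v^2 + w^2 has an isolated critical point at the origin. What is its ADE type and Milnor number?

Type A_4, Milnor number mu = 4.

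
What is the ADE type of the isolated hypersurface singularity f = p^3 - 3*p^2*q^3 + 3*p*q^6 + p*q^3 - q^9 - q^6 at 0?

E_{7}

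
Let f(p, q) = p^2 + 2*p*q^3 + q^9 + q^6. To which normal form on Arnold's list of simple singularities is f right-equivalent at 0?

A_8

The Hessian of f at 0 is [[2, 0], [0, 0]] with rank 1, so corank 1. A Groebner basis of the Jacobian ideal J(f) in C{p,q} is {p^2*q^2, p^3, p + q^3}; counting standard monomials gives mu = 8. Corank 1: A-series; mu = 8 gives A_8.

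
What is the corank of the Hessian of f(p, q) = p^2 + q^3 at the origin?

1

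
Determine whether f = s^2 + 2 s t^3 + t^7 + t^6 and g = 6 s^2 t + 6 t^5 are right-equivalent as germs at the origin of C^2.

The Hessian of f at 0 has rank 1. Corank 1: A-series; mu = 6 gives A_6. The Hessian of g at 0 has rank 0. Corank 2; j^3 = 6*s^2*t has shape L^2 M (L != M), so D-series; mu = 6 gives D_6. f is A_6 but g is D_6, hence not right-equivalent.

No.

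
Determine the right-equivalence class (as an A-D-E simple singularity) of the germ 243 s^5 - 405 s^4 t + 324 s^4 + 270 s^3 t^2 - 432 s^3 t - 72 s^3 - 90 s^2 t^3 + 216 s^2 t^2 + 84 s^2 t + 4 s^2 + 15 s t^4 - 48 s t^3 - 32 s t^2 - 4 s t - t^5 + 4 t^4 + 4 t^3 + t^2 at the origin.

The Hessian of f at 0 is [[8, -4], [-4, 2]] with rank 1, so corank 1. A Groebner basis of the Jacobian ideal J(f) in C{s,t} is {-4*s/3 + t^3 + t^2/3 + 2*t/3, s^2 - s/3 - t^2/6 + t/6, s*t - s/3 - 5*t^2/12 + t/6}; counting standard monomials gives mu = 4. Corank 1: A-series; mu = 4 gives A_4.

A4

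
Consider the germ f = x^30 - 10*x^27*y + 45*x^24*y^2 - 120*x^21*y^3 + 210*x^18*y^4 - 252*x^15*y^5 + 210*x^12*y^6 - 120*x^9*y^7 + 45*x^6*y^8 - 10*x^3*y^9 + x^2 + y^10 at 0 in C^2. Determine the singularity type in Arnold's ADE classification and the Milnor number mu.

The Hessian of f at 0 has rank 1. Corank 1: A-series; mu = 9 gives A_9.

Type A9, Milnor number mu = 9.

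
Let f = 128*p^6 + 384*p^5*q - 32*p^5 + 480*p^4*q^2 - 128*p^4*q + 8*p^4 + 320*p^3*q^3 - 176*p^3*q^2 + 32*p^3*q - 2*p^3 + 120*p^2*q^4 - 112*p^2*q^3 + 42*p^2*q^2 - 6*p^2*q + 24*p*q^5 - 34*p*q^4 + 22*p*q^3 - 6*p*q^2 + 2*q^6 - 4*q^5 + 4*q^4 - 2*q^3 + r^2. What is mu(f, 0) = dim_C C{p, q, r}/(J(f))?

The Hessian of f at 0 is [[0, 0, 0], [0, 0, 0], [0, 0, 2]] with rank 1, so corank 2. A Groebner basis of the Jacobian ideal J(f) in C{p,q,r} is {3*p^2/7 + 6*p*q/7 + q^4 - q^3/7 + 3*q^2/7, p^3 + 18*p^2/7 + 36*p*q/7 + q^3/7 + 18*q^2/7, p^2*q - 13*p^2/7 - 26*p*q/7 - 8*q^3/21 - 13*q^2/7, p^2 + p*q^2 + 2*p*q + 2*q^3/3 + q^2, r}; counting standard monomials gives mu = 7. Corank 2; j^3 = -2*(p + q)^3 is a perfect cube, so E-series; the 4-jet and mu = 7 give E_7.

7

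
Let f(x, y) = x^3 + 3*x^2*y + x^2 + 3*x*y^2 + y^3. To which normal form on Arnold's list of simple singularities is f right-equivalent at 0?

The Hessian of f at 0 is [[2, 0], [0, 0]] with rank 1, so corank 1. A Groebner basis of the Jacobian ideal J(f) in C{x,y} is {y^2, x}; counting standard monomials gives mu = 2. Corank 1: A-series; mu = 2 gives A_2.

A2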